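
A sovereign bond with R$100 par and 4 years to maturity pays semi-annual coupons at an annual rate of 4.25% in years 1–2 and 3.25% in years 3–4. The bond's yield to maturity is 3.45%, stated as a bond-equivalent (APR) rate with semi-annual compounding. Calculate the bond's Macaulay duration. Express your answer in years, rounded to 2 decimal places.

3.73 years

Periodic yield y = 0.01725. Discount each cash flow and weight by its period:
  t   CF        PV=CF/(1+0.01725)^t    t·PV
  1        2.125         2.0890         2.0890
  2        2.125         2.0535         4.1071
  3        2.125         2.0187         6.0562
  4        2.125         1.9845         7.9379
  5        1.625         1.4918         7.4591
  6        1.625         1.4665         8.7991
  7        1.625         1.4416        10.0915
  8      101.625        88.6296       709.0371
  Σ                    101.1753       755.5770
Price P = Σ PV = 101.1753.
Macaulay duration = Σ(t·PV) / P = 755.5770 / 101.1753 = 7.46800 half-year periods.
In years: 7.46800 / 2 = 3.73400 years.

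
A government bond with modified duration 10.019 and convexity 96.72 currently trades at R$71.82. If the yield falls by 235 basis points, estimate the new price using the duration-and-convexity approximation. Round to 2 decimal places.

R$90.65

Duration effect: -D_mod·Δy = -10.019 × (-0.0235) = +0.2354465
Convexity effect: ½·C·(Δy)² = 0.5 × 96.72 × (-0.0235)² = +0.02670681
ΔP/P ≈ +0.2354465 + 0.02670681 = +0.26215331
New price ≈ 71.82 × (1 + 0.26215331) = 90.6478507242.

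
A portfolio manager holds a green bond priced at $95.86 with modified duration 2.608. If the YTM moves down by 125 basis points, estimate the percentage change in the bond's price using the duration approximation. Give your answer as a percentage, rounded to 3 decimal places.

+3.260%

Duration approximation: ΔP/P ≈ -D_mod · Δy = -2.608 × (-0.0125) = +0.032600.
As a percentage: +3.2600%.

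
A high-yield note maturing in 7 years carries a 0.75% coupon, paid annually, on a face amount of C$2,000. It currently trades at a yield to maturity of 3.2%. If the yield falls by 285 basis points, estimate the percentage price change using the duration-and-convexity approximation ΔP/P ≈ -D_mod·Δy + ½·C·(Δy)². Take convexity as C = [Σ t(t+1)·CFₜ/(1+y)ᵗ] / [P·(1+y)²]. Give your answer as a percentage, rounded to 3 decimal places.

With y = 0.032:
  t   CF        PV=CF/(1+0.032)^t    t·PV        t(t+1)·PV
  1        15.00        14.5349        14.5349          29.0698
  2        15.00        14.0842        28.1684          84.5051
  3        15.00        13.6475        40.9424         163.7696
  4        15.00        13.2243        52.8972         264.4859
  5        15.00        12.8142        64.0712         384.4271
  6        15.00        12.4169        74.5014         521.5097
  7     2,015.00     1,616.2821    11,313.9749      90,511.7989
  Σ                  1,697.0041    11,589.0903      91,959.5661
P = 1,697.0041; D_Mac = 6.82915 yrs; D_mod = 6.61739 yrs; C = 50.88088.
Duration effect: -6.61739 × (-0.0285) = +0.188596
Convexity effect: 0.5 × 50.88088 × (-0.0285)² = +0.0206640
ΔP/P ≈ +0.188596 + 0.0206640 = +0.209260 = +20.9260%.

+20.926%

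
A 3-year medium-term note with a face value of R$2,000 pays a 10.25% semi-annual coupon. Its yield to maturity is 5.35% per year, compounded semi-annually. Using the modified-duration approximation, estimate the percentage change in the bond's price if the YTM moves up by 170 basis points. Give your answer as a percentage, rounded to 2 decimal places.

Periodic yield y = 0.02675. Modified duration first:
  t   CF        PV=CF/(1+0.02675)^t    t·PV
  1       102.50        99.8296        99.8296
  2       102.50        97.2287       194.4574
  3       102.50        94.6956       284.0868
  4       102.50        92.2285       368.9139
  5       102.50        89.8256       449.1282
  6     2,102.50     1,794.5177    10,767.1059
  Σ                  2,268.3256    12,163.5217
P = 2,268.3256; D_Mac = 5.36233 half-year periods = 2.68117 yrs; D_mod = 2.68117/(1+0.02675) = 2.61131 yrs.
ΔP/P ≈ -D_mod · Δy = -2.61131 × (+0.017) = -0.044392 = -4.4392%.

-4.44%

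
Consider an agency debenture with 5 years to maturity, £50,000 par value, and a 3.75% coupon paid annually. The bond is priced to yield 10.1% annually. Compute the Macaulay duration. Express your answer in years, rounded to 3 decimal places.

4.591 years

Periodic yield y = 0.101. Discount each cash flow and weight by its year:
  t   CF        PV=CF/(1+0.101)^t    t·PV
  1     1,875.00     1,702.9973     1,702.9973
  2     1,875.00     1,546.7732     3,093.5464
  3     1,875.00     1,404.8803     4,214.6408
  4     1,875.00     1,276.0039     5,104.0155
  5    51,875.00    32,064.2817   160,321.4083
  Σ                 37,994.9363   174,436.6083
Price P = Σ PV = 37,994.9363.
Macaulay duration = Σ(t·PV) / P = 174,436.6083 / 37,994.9363 = 4.59105 years.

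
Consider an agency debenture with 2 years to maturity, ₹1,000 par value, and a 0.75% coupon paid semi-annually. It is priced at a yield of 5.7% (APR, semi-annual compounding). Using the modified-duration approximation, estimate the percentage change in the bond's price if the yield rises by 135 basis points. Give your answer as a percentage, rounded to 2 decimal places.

-2.61%

Periodic yield y = 0.0285. Modified duration first:
  t   CF        PV=CF/(1+0.0285)^t    t·PV
  1         3.75         3.6461         3.6461
  2         3.75         3.5451         7.0901
  3         3.75         3.4468        10.3405
  4     1,003.75       897.0329     3,588.1316
  Σ                    907.6709     3,609.2083
P = 907.6709; D_Mac = 3.97634 half-year periods = 1.98817 yrs; D_mod = 1.98817/(1+0.0285) = 1.93308 yrs.
ΔP/P ≈ -D_mod · Δy = -1.93308 × (+0.0135) = -0.026097 = -2.6097%.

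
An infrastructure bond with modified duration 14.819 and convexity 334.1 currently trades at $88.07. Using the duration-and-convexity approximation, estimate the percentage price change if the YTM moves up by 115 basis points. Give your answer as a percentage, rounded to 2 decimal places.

-14.83%

Duration effect: -D_mod·Δy = -14.819 × (+0.0115) = -0.1704185
Convexity effect: ½·C·(Δy)² = 0.5 × 334.1 × (0.0115)² = +0.0220923625
ΔP/P ≈ -0.1704185 + 0.0220923625 = -0.1483261375
= -14.83261375%.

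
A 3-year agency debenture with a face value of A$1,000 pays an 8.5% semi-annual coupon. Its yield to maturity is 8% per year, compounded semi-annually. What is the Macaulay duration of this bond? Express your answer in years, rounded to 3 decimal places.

Periodic yield y = 0.04. Discount each cash flow and weight by its period:
  t   CF        PV=CF/(1+0.04)^t    t·PV
  1        42.50        40.8654        40.8654
  2        42.50        39.2936        78.5873
  3        42.50        37.7823       113.3470
  4        42.50        36.3292       145.3167
  5        42.50        34.9319       174.6595
  6     1,042.50       823.9029     4,943.4174
  Σ                  1,013.1053     5,496.1933
Price P = Σ PV = 1,013.1053.
Macaulay duration = Σ(t·PV) / P = 5,496.1933 / 1,013.1053 = 5.42510 half-year periods.
In years: 5.42510 / 2 = 2.71255 years.

2.713 years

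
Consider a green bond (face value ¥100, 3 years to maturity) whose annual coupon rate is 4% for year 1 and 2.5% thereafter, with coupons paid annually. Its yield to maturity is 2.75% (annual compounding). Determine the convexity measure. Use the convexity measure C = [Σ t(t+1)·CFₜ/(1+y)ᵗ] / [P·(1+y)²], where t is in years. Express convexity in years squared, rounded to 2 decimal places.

10.87

With y = 0.0275:
  t   CF        PV=CF/(1+0.0275)^t    t·PV        t(t+1)·PV
  1         4.00         3.8929         3.8929           7.7859
  2         2.50         2.3680         4.7359          14.2078
  3       102.50        94.4884       283.4651       1,133.8605
  Σ                    100.7493       292.0940       1,155.8542
P = 100.7493.
Convexity = Σ t(t+1)·PV / [P·(1+y)²] = 1,155.8542 / (100.7493 × 1.055756) = 10.86669.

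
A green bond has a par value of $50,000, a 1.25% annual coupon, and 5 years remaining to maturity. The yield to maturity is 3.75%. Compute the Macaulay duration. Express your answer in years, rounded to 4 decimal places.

Periodic yield y = 0.0375. Discount each cash flow and weight by its year:
  t   CF        PV=CF/(1+0.0375)^t    t·PV
  1       625.00       602.4096       602.4096
  2       625.00       580.6358     1,161.2716
  3       625.00       559.6490     1,678.9469
  4       625.00       539.4207     2,157.6827
  5    50,625.00    42,113.8077   210,569.0383
  Σ                 44,395.9227   216,169.3491
Price P = Σ PV = 44,395.9227.
Macaulay duration = Σ(t·PV) / P = 216,169.3491 / 44,395.9227 = 4.86913 years.

4.8691 years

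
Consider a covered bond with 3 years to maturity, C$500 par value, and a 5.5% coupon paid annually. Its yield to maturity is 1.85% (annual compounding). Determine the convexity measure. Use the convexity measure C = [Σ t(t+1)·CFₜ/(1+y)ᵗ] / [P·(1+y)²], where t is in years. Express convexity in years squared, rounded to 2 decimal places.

10.82

With y = 0.0185:
  t   CF        PV=CF/(1+0.0185)^t    t·PV        t(t+1)·PV
  1        27.50        27.0005        27.0005          54.0010
  2        27.50        26.5101        53.0201         159.0603
  3       527.50       499.2745     1,497.8234       5,991.2937
  Σ                    552.7850     1,577.8440       6,204.3550
P = 552.7850.
Convexity = Σ t(t+1)·PV / [P·(1+y)²] = 6,204.3550 / (552.7850 × 1.037342) = 10.81978.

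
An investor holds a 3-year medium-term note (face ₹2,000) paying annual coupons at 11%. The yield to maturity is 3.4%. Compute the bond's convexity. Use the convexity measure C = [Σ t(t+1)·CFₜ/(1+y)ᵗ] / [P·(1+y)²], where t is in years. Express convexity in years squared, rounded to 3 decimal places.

With y = 0.034:
  t   CF        PV=CF/(1+0.034)^t    t·PV        t(t+1)·PV
  1       220.00       212.7660       212.7660         425.5319
  2       220.00       205.7698       411.5396       1,234.6187
  3     2,220.00     2,008.1278     6,024.3835      24,097.5341
  Σ                  2,426.6636     6,648.6891      25,757.6848
P = 2,426.6636.
Convexity = Σ t(t+1)·PV / [P·(1+y)²] = 25,757.6848 / (2,426.6636 × 1.069156) = 9.92787.

9.928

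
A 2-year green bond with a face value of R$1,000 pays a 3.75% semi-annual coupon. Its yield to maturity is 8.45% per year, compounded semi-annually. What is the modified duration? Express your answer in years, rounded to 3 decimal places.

1.864 years

Periodic yield y = 0.04225. First find Macaulay duration:
  t   CF        PV=CF/(1+0.04225)^t    t·PV
  1        18.75        17.9899        17.9899
  2        18.75        17.2607        34.5213
  3        18.75        16.5610        49.6829
  4     1,018.75       863.3363     3,453.3452
  Σ                    915.1479     3,555.5394
P = 915.1479; Macaulay duration = 3,555.5394 / 915.1479 = 3.88521 half-year periods = 1.94260 years.
Modified duration = D_Mac / (1 + y) = 1.94260 / 1.04225 = 1.86386 years.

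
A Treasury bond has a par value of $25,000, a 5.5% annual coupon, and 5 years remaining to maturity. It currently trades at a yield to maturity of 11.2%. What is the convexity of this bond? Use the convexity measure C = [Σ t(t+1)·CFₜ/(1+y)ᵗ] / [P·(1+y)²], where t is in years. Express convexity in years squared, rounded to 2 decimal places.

With y = 0.112:
  t   CF        PV=CF/(1+0.112)^t    t·PV        t(t+1)·PV
  1     1,375.00     1,236.5108     1,236.5108       2,473.0216
  2     1,375.00     1,111.9701     2,223.9403       6,671.8208
  3     1,375.00       999.9731     2,999.9194      11,999.6777
  4     1,375.00       899.2564     3,597.0257      17,985.1285
  5    26,375.00    15,512.0263    77,560.1314     465,360.7887
  Σ                 19,759.7368    87,617.5276     504,490.4373
P = 19,759.7368.
Convexity = Σ t(t+1)·PV / [P·(1+y)²] = 504,490.4373 / (19,759.7368 × 1.236544) = 20.64725.

20.65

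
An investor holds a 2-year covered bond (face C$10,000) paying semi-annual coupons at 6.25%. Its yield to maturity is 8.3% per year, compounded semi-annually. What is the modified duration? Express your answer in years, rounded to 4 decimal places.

1.8329 years

Periodic yield y = 0.0415. First find Macaulay duration:
  t   CF        PV=CF/(1+0.0415)^t    t·PV
  1       312.50       300.0480       300.0480
  2       312.50       288.0922       576.1844
  3       312.50       276.6128       829.8383
  4    10,312.50     8,764.4943    35,057.9773
  Σ                  9,629.2473    36,764.0480
P = 9,629.2473; Macaulay duration = 36,764.0480 / 9,629.2473 = 3.81796 half-year periods = 1.90898 years.
Modified duration = D_Mac / (1 + y) = 1.90898 / 1.0415 = 1.83291 years.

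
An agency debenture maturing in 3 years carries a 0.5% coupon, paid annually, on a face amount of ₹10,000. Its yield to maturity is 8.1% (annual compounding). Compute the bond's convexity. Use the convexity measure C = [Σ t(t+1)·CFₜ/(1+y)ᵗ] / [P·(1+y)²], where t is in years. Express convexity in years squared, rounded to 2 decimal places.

With y = 0.081:
  t   CF        PV=CF/(1+0.081)^t    t·PV        t(t+1)·PV
  1        50.00        46.2535        46.2535          92.5069
  2        50.00        42.7877        85.5753         256.7260
  3    10,050.00     7,955.8938    23,867.6815      95,470.7262
  Σ                  8,044.9350    23,999.5103      95,819.9591
P = 8,044.9350.
Convexity = Σ t(t+1)·PV / [P·(1+y)²] = 95,819.9591 / (8,044.9350 × 1.168561) = 10.19253.

10.19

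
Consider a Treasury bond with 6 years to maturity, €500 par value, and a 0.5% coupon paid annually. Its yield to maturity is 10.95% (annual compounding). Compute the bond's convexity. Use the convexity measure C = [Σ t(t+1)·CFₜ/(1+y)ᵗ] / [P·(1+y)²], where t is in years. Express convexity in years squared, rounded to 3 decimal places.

33.325

With y = 0.1095:
  t   CF        PV=CF/(1+0.1095)^t    t·PV        t(t+1)·PV
  1         2.50         2.2533         2.2533           4.5065
  2         2.50         2.0309         4.0618          12.1853
  3         2.50         1.8305         5.4914          21.9654
  4         2.50         1.6498         6.5992          32.9960
  5         2.50         1.4870         7.4349          44.6092
  6       502.50       269.3843     1,616.3056      11,314.1392
  Σ                    278.6356     1,642.1461      11,430.4016
P = 278.6356.
Convexity = Σ t(t+1)·PV / [P·(1+y)²] = 11,430.4016 / (278.6356 × 1.230990) = 33.32500.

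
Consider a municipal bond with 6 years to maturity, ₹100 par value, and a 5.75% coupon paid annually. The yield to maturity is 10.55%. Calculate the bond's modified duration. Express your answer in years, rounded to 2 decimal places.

4.64 years

Periodic yield y = 0.1055. First find Macaulay duration:
  t   CF        PV=CF/(1+0.1055)^t    t·PV
  1         5.75         5.2013         5.2013
  2         5.75         4.7049         9.4098
  3         5.75         4.2559        12.7677
  4         5.75         3.8498        15.3990
  5         5.75         3.4824        17.4118
  6       105.75        57.9333       347.5995
  Σ                     79.4274       407.7891
P = 79.4274; Macaulay duration = 407.7891 / 79.4274 = 5.13411 years.
Modified duration = D_Mac / (1 + y) = 5.13411 / 1.1055 = 4.64415 years.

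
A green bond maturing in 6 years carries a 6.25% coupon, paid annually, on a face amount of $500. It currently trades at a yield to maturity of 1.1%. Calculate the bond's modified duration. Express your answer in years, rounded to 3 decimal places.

Periodic yield y = 0.011. First find Macaulay duration:
  t   CF        PV=CF/(1+0.011)^t    t·PV
  1        31.25        30.9100        30.9100
  2        31.25        30.5737        61.1474
  3        31.25        30.2410        90.7231
  4        31.25        29.9120       119.6480
  5        31.25        29.5865       147.9327
  6       531.25       497.4988     2,984.9926
  Σ                    648.7220     3,435.3537
P = 648.7220; Macaulay duration = 3,435.3537 / 648.7220 = 5.29557 years.
Modified duration = D_Mac / (1 + y) = 5.29557 / 1.011 = 5.23795 years.

5.238 years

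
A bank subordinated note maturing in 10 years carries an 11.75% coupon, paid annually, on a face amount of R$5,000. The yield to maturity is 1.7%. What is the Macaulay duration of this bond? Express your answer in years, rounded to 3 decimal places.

Periodic yield y = 0.017. Discount each cash flow and weight by its year:
  t   CF        PV=CF/(1+0.017)^t    t·PV
  1       587.50       577.6794       577.6794
  2       587.50       568.0231     1,136.0461
  3       587.50       558.5281     1,675.5842
  4       587.50       549.1918     2,196.7673
  5       587.50       540.0116     2,700.0581
  6       587.50       530.9849     3,185.9093
  7       587.50       522.1090     3,654.7632
  8       587.50       513.3815     4,107.0523
  9       587.50       504.7999     4,543.1995
  10    5,587.50     4,720.7174    47,207.1745
  Σ                  9,585.4269    70,984.2339
Price P = Σ PV = 9,585.4269.
Macaulay duration = Σ(t·PV) / P = 70,984.2339 / 9,585.4269 = 7.40543 years.

7.405 years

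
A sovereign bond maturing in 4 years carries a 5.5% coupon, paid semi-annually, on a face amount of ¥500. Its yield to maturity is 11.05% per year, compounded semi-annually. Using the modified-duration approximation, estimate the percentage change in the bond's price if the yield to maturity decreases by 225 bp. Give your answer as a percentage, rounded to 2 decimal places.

Periodic yield y = 0.05525. Modified duration first:
  t   CF        PV=CF/(1+0.05525)^t    t·PV
  1        13.75        13.0301        13.0301
  2        13.75        12.3479        24.6957
  3        13.75        11.7014        35.1041
  4        13.75        11.0887        44.3549
  5        13.75        10.5081        52.5407
  6        13.75         9.9580        59.7478
  7        13.75         9.4366        66.0561
  8       513.75       334.1250     2,672.9999
  Σ                    412.1957     2,968.5293
P = 412.1957; D_Mac = 7.20175 half-year periods = 3.60087 yrs; D_mod = 3.60087/(1+0.05525) = 3.41234 yrs.
ΔP/P ≈ -D_mod · Δy = -3.41234 × (-0.0225) = +0.076778 = +7.6778%.

+7.68%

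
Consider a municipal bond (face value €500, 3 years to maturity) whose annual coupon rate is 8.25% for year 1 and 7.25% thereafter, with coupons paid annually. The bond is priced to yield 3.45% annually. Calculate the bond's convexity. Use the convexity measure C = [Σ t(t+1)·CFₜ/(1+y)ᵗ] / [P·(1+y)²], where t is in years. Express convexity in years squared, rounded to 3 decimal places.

With y = 0.0345:
  t   CF        PV=CF/(1+0.0345)^t    t·PV        t(t+1)·PV
  1        41.25        39.8743        39.8743          79.7487
  2        36.25        33.8725        67.7450         203.2349
  3       536.25       484.3684     1,453.1053       5,812.4210
  Σ                    558.1152     1,560.7246       6,095.4046
P = 558.1152.
Convexity = Σ t(t+1)·PV / [P·(1+y)²] = 6,095.4046 / (558.1152 × 1.070190) = 10.20511.

10.205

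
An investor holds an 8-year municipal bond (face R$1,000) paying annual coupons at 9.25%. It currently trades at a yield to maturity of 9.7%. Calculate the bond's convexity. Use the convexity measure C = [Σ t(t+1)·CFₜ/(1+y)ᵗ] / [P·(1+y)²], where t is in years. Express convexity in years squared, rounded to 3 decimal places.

With y = 0.097:
  t   CF        PV=CF/(1+0.097)^t    t·PV        t(t+1)·PV
  1        92.50        84.3209        84.3209         168.6418
  2        92.50        76.8650       153.7299         461.1898
  3        92.50        70.0683       210.2050         840.8201
  4        92.50        63.8727       255.4908       1,277.4538
  5        92.50        58.2249       291.1244       1,746.7464
  6        92.50        53.0765       318.4588       2,229.2114
  7        92.50        48.3833       338.6830       2,709.4639
  8     1,092.50       520.9169     4,167.3350      37,506.0149
  Σ                    975.7284     5,819.3478      46,939.5421
P = 975.7284.
Convexity = Σ t(t+1)·PV / [P·(1+y)²] = 46,939.5421 / (975.7284 × 1.203409) = 39.97575.

39.976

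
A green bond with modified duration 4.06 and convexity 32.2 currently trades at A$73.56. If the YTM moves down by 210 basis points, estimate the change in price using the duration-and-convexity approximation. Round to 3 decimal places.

Duration effect: -D_mod·Δy = -4.06 × (-0.021) = +0.085260
Convexity effect: ½·C·(Δy)² = 0.5 × 32.2 × (-0.021)² = +0.0071001
ΔP/P ≈ +0.085260 + 0.0071001 = +0.0923601
ΔP ≈ 73.56 × (+0.0923601) = +6.794008956.

+A$6.794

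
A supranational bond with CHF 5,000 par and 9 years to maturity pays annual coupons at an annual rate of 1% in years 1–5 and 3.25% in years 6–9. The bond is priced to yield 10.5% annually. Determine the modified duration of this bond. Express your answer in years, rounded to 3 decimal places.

Periodic yield y = 0.105. First find Macaulay duration:
  t   CF        PV=CF/(1+0.105)^t    t·PV
  1        50.00        45.2489        45.2489
  2        50.00        40.9492        81.8984
  3        50.00        37.0581       111.1743
  4        50.00        33.5367       134.1470
  5        50.00        30.3500       151.7500
  6       162.50        89.2647       535.5881
  7       162.50        80.7825       565.4777
  8       162.50        73.1064       584.8509
  9     5,162.50     2,101.8396    18,916.5561
  Σ                  2,532.1360    21,126.6912
P = 2,532.1360; Macaulay duration = 21,126.6912 / 2,532.1360 = 8.34343 years.
Modified duration = D_Mac / (1 + y) = 8.34343 / 1.105 = 7.55061 years.

7.551 years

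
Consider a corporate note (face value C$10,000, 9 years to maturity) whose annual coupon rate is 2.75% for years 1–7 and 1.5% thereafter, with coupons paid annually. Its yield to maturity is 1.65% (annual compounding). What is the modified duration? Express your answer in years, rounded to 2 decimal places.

Periodic yield y = 0.0165. First find Macaulay duration:
  t   CF        PV=CF/(1+0.0165)^t    t·PV
  1       275.00       270.5362       270.5362
  2       275.00       266.1448       532.2895
  3       275.00       261.8247       785.4740
  4       275.00       257.5747     1,030.2987
  5       275.00       253.3937     1,266.9684
  6       275.00       249.2806     1,495.6833
  7       275.00       245.2342     1,716.6393
  8       150.00       131.5928     1,052.7426
  9    10,150.00     8,759.9090    78,839.1812
  Σ                 10,695.4905    86,989.8131
P = 10,695.4905; Macaulay duration = 86,989.8131 / 10,695.4905 = 8.13332 years.
Modified duration = D_Mac / (1 + y) = 8.13332 / 1.0165 = 8.00130 years.

8.00 years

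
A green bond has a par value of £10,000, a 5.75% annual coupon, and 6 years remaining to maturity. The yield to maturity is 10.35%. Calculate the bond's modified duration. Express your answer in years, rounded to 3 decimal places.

Periodic yield y = 0.1035. First find Macaulay duration:
  t   CF        PV=CF/(1+0.1035)^t    t·PV
  1       575.00       521.0693       521.0693
  2       575.00       472.1969       944.3939
  3       575.00       427.9084     1,283.7253
  4       575.00       387.7738     1,551.0953
  5       575.00       351.4036     1,757.0178
  6    10,575.00     5,856.6106    35,139.6638
  Σ                  8,016.9627    41,196.9653
P = 8,016.9627; Macaulay duration = 41,196.9653 / 8,016.9627 = 5.13872 years.
Modified duration = D_Mac / (1 + y) = 5.13872 / 1.1035 = 4.65675 years.

4.657 years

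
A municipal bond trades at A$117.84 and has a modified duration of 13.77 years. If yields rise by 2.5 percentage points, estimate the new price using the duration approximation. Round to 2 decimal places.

Duration approximation: ΔP/P ≈ -D_mod · Δy = -13.77 × (+0.025) = -0.344250.
New price ≈ 117.84 × (1 - 0.344250) = 77.27358.

A$77.27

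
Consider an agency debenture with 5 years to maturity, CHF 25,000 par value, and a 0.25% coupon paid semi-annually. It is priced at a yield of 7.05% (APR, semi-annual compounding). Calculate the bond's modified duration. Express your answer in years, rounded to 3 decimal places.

Periodic yield y = 0.03525. First find Macaulay duration:
  t   CF        PV=CF/(1+0.03525)^t    t·PV
  1        31.25        30.1859        30.1859
  2        31.25        29.1581        58.3162
  3        31.25        28.1653        84.4959
  4        31.25        27.2063       108.8251
  5        31.25        26.2799       131.3995
  6        31.25        25.3851       152.3105
  7        31.25        24.5207       171.6451
  8        31.25        23.6858       189.4864
  9        31.25        22.8793       205.9138
  10   25,031.25    17,702.3183   177,023.1833
  Σ                 17,939.7848   178,155.7617
P = 17,939.7848; Macaulay duration = 178,155.7617 / 17,939.7848 = 9.93076 half-year periods = 4.96538 years.
Modified duration = D_Mac / (1 + y) = 4.96538 / 1.03525 = 4.79631 years.

4.796 years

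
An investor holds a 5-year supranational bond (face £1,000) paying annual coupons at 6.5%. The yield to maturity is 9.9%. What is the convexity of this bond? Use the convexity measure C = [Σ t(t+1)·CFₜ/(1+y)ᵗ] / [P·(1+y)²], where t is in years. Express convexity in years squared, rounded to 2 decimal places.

20.77

With y = 0.099:
  t   CF        PV=CF/(1+0.099)^t    t·PV        t(t+1)·PV
  1        65.00        59.1447        59.1447         118.2894
  2        65.00        53.8168       107.6336         322.9009
  3        65.00        48.9689       146.9067         587.6267
  4        65.00        44.5577       178.2307         891.1536
  5     1,065.00       664.2952     3,321.4762      19,928.8574
  Σ                    870.7833     3,813.3919      21,848.8280
P = 870.7833.
Convexity = Σ t(t+1)·PV / [P·(1+y)²] = 21,848.8280 / (870.7833 × 1.207801) = 20.77412.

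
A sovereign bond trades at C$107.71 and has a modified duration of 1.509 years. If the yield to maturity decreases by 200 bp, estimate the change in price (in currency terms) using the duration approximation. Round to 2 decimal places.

+C$3.25

Duration approximation: ΔP/P ≈ -D_mod · Δy = -1.509 × (-0.02) = +0.030180.
ΔP ≈ 107.71 × (+0.030180) = +3.2506878.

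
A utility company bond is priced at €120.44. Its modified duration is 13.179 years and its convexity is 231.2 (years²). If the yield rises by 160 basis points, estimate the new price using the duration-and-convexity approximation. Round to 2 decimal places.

Duration effect: -D_mod·Δy = -13.179 × (+0.016) = -0.210864
Convexity effect: ½·C·(Δy)² = 0.5 × 231.2 × (0.016)² = +0.0295936
ΔP/P ≈ -0.210864 + 0.0295936 = -0.1812704
New price ≈ 120.44 × (1 - 0.1812704) = 98.607793024.

€98.61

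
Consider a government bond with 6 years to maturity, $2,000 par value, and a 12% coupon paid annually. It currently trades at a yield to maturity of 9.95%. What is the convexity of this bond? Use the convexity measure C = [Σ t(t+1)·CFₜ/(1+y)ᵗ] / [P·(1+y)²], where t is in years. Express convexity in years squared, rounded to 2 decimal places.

24.61

With y = 0.0995:
  t   CF        PV=CF/(1+0.0995)^t    t·PV        t(t+1)·PV
  1       240.00       218.2810       218.2810         436.5621
  2       240.00       198.5275       397.0551       1,191.1653
  3       240.00       180.5617       541.6850       2,166.7399
  4       240.00       164.2216       656.8864       3,284.4322
  5       240.00       149.3603       746.8013       4,480.8079
  6     2,240.00     1,267.8755     7,607.2531      53,250.7718
  Σ                  2,178.8276    10,167.9620      64,810.4792
P = 2,178.8276.
Convexity = Σ t(t+1)·PV / [P·(1+y)²] = 64,810.4792 / (2,178.8276 × 1.208900) = 24.60548.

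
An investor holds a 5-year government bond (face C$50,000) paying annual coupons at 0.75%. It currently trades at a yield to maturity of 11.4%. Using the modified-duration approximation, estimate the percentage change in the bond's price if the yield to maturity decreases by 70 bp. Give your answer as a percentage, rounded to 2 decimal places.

+3.08%

Periodic yield y = 0.114. Modified duration first:
  t   CF        PV=CF/(1+0.114)^t    t·PV
  1       375.00       336.6248       336.6248
  2       375.00       302.1766       604.3533
  3       375.00       271.2537       813.7611
  4       375.00       243.4953       973.9810
  5    50,375.00    29,362.2346   146,811.1732
  Σ                 30,515.7850   149,539.8934
P = 30,515.7850; D_Mac = 4.90041 yrs; D_mod = 4.90041/(1+0.114) = 4.39893 yrs.
ΔP/P ≈ -D_mod · Δy = -4.39893 × (-0.007) = +0.030793 = +3.0793%.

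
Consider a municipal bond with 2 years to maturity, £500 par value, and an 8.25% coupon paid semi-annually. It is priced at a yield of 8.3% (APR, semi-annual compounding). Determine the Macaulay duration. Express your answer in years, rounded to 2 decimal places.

Periodic yield y = 0.0415. Discount each cash flow and weight by its period:
  t   CF        PV=CF/(1+0.0415)^t    t·PV
  1       20.625        19.8032        19.8032
  2       20.625        19.0141        38.0282
  3       20.625        18.2564        54.7693
  4      520.625       442.4742     1,769.8967
  Σ                    499.5479     1,882.4973
Price P = Σ PV = 499.5479.
Macaulay duration = Σ(t·PV) / P = 1,882.4973 / 499.5479 = 3.76840 half-year periods.
In years: 3.76840 / 2 = 1.88420 years.

1.88 years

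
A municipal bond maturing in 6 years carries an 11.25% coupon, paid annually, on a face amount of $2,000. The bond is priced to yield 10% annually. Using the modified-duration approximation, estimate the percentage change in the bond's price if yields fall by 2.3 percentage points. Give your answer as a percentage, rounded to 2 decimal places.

+9.85%

Periodic yield y = 0.1. Modified duration first:
  t   CF        PV=CF/(1+0.1)^t    t·PV
  1       225.00       204.5455       204.5455
  2       225.00       185.9504       371.9008
  3       225.00       169.0458       507.1375
  4       225.00       153.6780       614.7121
  5       225.00       139.7073       698.5365
  6     2,225.00     1,255.9545     7,535.7270
  Σ                  2,108.8815     9,932.5593
P = 2,108.8815; D_Mac = 4.70987 yrs; D_mod = 4.70987/(1+0.1) = 4.28170 yrs.
ΔP/P ≈ -D_mod · Δy = -4.28170 × (-0.023) = +0.098479 = +9.8479%.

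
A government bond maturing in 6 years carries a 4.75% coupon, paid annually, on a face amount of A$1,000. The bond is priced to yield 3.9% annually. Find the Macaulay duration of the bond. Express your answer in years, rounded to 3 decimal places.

Periodic yield y = 0.039. Discount each cash flow and weight by its year:
  t   CF        PV=CF/(1+0.039)^t    t·PV
  1        47.50        45.7170        45.7170
  2        47.50        44.0010        88.0020
  3        47.50        42.3494       127.0481
  4        47.50        40.7597       163.0390
  5        47.50        39.2298       196.1489
  6     1,047.50       832.6467     4,995.8800
  Σ                  1,044.7036     5,615.8350
Price P = Σ PV = 1,044.7036.
Macaulay duration = Σ(t·PV) / P = 5,615.8350 / 1,044.7036 = 5.37553 years.

5.376 years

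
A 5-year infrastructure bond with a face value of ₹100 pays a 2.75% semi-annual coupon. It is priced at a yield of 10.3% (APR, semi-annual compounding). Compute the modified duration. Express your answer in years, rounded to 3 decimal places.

Periodic yield y = 0.0515. First find Macaulay duration:
  t   CF        PV=CF/(1+0.0515)^t    t·PV
  1        1.375         1.3077         1.3077
  2        1.375         1.2436         2.4872
  3        1.375         1.1827         3.5481
  4        1.375         1.1248         4.4991
  5        1.375         1.0697         5.3484
  6        1.375         1.0173         6.1038
  7        1.375         0.9675         6.7723
  8        1.375         0.9201         7.3607
  9        1.375         0.8750         7.8752
  10     101.375        61.3533       613.5332
  Σ                     71.0616       658.8357
P = 71.0616; Macaulay duration = 658.8357 / 71.0616 = 9.27133 half-year periods = 4.63566 years.
Modified duration = D_Mac / (1 + y) = 4.63566 / 1.0515 = 4.40862 years.

4.409 years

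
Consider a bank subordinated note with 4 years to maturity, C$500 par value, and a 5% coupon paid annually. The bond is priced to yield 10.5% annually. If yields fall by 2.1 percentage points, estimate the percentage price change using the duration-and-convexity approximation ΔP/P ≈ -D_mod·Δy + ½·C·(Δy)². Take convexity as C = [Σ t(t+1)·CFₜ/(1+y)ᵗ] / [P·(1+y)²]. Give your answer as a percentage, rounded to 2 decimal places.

With y = 0.105:
  t   CF        PV=CF/(1+0.105)^t    t·PV        t(t+1)·PV
  1        25.00        22.6244        22.6244          45.2489
  2        25.00        20.4746        40.9492         122.8476
  3        25.00        18.5291        55.5872         222.3486
  4       525.00       352.1358     1,408.5432       7,042.7162
  Σ                    413.7639     1,527.7040       7,433.1613
P = 413.7639; D_Mac = 3.69221 yrs; D_mod = 3.34137 yrs; C = 14.71284.
Duration effect: -3.34137 × (-0.021) = +0.070169
Convexity effect: 0.5 × 14.71284 × (-0.021)² = +0.0032442
ΔP/P ≈ +0.070169 + 0.0032442 = +0.073413 = +7.3413%.

+7.34%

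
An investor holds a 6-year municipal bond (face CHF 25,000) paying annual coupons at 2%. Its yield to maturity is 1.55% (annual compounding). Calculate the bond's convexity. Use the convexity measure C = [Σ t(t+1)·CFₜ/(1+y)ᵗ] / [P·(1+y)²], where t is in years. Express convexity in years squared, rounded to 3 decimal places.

38.180

With y = 0.0155:
  t   CF        PV=CF/(1+0.0155)^t    t·PV        t(t+1)·PV
  1       500.00       492.3683       492.3683         984.7366
  2       500.00       484.8531       969.7061       2,909.1184
  3       500.00       477.4526     1,432.3577       5,729.4307
  4       500.00       470.1650     1,880.6600       9,403.2999
  5       500.00       462.9887     2,314.9434      13,889.6602
  6    25,500.00    23,252.0160   139,512.0963     976,584.6739
  Σ                 25,639.8436   146,602.1317   1,009,500.9197
P = 25,639.8436.
Convexity = Σ t(t+1)·PV / [P·(1+y)²] = 1,009,500.9197 / (25,639.8436 × 1.031240) = 38.17961.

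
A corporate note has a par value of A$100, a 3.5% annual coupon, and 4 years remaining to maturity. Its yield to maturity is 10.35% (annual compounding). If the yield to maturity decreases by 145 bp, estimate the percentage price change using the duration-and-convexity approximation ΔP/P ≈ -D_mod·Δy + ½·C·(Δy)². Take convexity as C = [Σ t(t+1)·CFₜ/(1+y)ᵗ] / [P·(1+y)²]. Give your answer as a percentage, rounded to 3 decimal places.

+5.116%

With y = 0.1035:
  t   CF        PV=CF/(1+0.1035)^t    t·PV        t(t+1)·PV
  1         3.50         3.1717         3.1717           6.3435
  2         3.50         2.8742         5.7485          17.2455
  3         3.50         2.6047         7.8140          31.2559
  4       103.50        69.7993       279.1972       1,395.9858
  Σ                     78.4499       295.9313       1,450.8306
P = 78.4499; D_Mac = 3.77223 yrs; D_mod = 3.41843 yrs; C = 15.18726.
Duration effect: -3.41843 × (-0.0145) = +0.049567
Convexity effect: 0.5 × 15.18726 × (-0.0145)² = +0.0015966
ΔP/P ≈ +0.049567 + 0.0015966 = +0.051164 = +5.1164%.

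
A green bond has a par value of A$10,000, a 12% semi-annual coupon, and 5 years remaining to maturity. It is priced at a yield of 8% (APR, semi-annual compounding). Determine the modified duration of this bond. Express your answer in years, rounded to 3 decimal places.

Periodic yield y = 0.04. First find Macaulay duration:
  t   CF        PV=CF/(1+0.04)^t    t·PV
  1       600.00       576.9231       576.9231
  2       600.00       554.7337     1,109.4675
  3       600.00       533.3978     1,600.1934
  4       600.00       512.8825     2,051.5301
  5       600.00       493.1563     2,465.7813
  6       600.00       474.1887     2,845.1323
  7       600.00       455.9507     3,191.6548
  8       600.00       438.4141     3,507.3130
  9       600.00       421.5520     3,793.9684
  10   10,600.00     7,160.9802    71,609.8019
  Σ                 11,622.1792    92,751.7657
P = 11,622.1792; Macaulay duration = 92,751.7657 / 11,622.1792 = 7.98058 half-year periods = 3.99029 years.
Modified duration = D_Mac / (1 + y) = 3.99029 / 1.04 = 3.83682 years.

3.837 years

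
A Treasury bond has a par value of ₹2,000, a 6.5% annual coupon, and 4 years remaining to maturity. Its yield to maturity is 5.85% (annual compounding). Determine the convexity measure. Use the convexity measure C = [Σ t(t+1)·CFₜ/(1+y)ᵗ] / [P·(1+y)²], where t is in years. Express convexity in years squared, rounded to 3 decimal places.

15.794

With y = 0.0585:
  t   CF        PV=CF/(1+0.0585)^t    t·PV        t(t+1)·PV
  1       130.00       122.8153       122.8153         245.6306
  2       130.00       116.0277       232.0554         696.1661
  3       130.00       109.6152       328.8456       1,315.3824
  4     2,130.00     1,696.7433     6,786.9734      33,934.8669
  Σ                  2,045.2015     7,470.6896      36,192.0459
P = 2,045.2015.
Convexity = Σ t(t+1)·PV / [P·(1+y)²] = 36,192.0459 / (2,045.2015 × 1.120422) = 15.79412.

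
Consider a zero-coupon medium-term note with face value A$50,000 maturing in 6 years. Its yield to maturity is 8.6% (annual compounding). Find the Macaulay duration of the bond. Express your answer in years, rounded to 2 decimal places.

A zero-coupon bond has a single cash flow at maturity, so its Macaulay duration equals its maturity: 6 years.

6.00 years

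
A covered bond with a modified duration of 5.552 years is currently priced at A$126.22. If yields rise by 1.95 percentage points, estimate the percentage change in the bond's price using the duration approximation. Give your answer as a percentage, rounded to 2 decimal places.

Duration approximation: ΔP/P ≈ -D_mod · Δy = -5.552 × (+0.0195) = -0.108264.
As a percentage: -10.8264%.

-10.83%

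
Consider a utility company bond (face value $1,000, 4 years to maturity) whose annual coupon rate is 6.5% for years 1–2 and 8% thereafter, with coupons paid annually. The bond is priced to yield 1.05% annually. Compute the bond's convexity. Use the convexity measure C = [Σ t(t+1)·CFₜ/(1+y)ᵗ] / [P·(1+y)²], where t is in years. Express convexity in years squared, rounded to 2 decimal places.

With y = 0.0105:
  t   CF        PV=CF/(1+0.0105)^t    t·PV        t(t+1)·PV
  1        65.00        64.3246        64.3246         128.6492
  2        65.00        63.6562       127.3124         381.9372
  3        80.00        77.5320       232.5960         930.3841
  4     1,080.00     1,035.8061     4,143.2246      20,716.1229
  Σ                  1,241.3189     4,567.4576      22,157.0934
P = 1,241.3189.
Convexity = Σ t(t+1)·PV / [P·(1+y)²] = 22,157.0934 / (1,241.3189 × 1.021110) = 17.48062.

17.48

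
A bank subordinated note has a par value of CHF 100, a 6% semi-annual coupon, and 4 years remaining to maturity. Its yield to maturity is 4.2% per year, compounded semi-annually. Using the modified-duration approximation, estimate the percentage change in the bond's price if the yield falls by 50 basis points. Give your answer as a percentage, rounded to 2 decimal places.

+1.78%

Periodic yield y = 0.021. Modified duration first:
  t   CF        PV=CF/(1+0.021)^t    t·PV
  1         3.00         2.9383         2.9383
  2         3.00         2.8779         5.7557
  3         3.00         2.8187         8.4560
  4         3.00         2.7607        11.0428
  5         3.00         2.7039        13.5196
  6         3.00         2.6483        15.8898
  7         3.00         2.5938        18.1568
  8       103.00        87.2231       697.7844
  Σ                    106.5646       773.5434
P = 106.5646; D_Mac = 7.25891 half-year periods = 3.62946 yrs; D_mod = 3.62946/(1+0.021) = 3.55481 yrs.
ΔP/P ≈ -D_mod · Δy = -3.55481 × (-0.005) = +0.017774 = +1.7774%.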